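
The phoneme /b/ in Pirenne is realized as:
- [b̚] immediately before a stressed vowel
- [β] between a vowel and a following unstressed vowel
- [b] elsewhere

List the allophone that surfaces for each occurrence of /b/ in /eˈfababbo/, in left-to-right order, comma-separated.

[β], [b], [b]

Occurrence 1 (position 4): between a vowel and a following unstressed vowel → [β].
Occurrence 2 (position 6): no conditioning environment matches → elsewhere allophone [b].
Occurrence 3 (position 7): no conditioning environment matches → elsewhere allophone [b].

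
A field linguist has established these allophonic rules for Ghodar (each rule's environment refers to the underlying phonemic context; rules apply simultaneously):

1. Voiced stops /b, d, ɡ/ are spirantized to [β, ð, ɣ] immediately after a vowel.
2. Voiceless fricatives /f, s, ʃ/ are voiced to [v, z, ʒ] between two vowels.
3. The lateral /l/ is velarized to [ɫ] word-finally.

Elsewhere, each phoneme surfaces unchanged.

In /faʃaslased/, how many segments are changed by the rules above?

3

Segments that undergo a rule: /ʃ/ → [ʒ] (rule 2); /s/ → [z] (rule 2); /d/ → [ð] (rule 1).
All other segments surface unchanged.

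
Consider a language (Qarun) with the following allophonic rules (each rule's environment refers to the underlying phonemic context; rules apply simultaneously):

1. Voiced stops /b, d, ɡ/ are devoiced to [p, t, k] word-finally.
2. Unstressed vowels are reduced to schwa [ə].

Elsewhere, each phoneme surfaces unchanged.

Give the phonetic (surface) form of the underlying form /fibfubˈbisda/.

[fəbfəbˈbisdə]

/f/ (word-initial) is unaffected → [f].
/i/ (between /f/ and /b/) occurs in an unstressed syllable → [ə] by rule 2.
/b/ (between /i/ and /f/) is in the target of rule 1 but the environment (word-finally) is not met → [b].
/f/ stays [f].
/u/ (between /f/ and /b/) occurs in an unstressed syllable → [ə] by rule 2.
/b/ (between /u/ and /b/) is in the target of rule 1 but the environment (word-finally) is not met → [b].
/b/ — between /b/ and /i/; rule 1 does not apply here → [b].
/i/ (between /b/ and /s/) fails the environment for rule 2, so it stays [i].
/s/ (between /i/ and /d/) is unaffected → [s].
/d/ (between /s/ and /a/) fails the environment for rule 1, so it stays [d].
/a/ — word-final, in an unstressed syllable — surfaces as [ə] (rule 2).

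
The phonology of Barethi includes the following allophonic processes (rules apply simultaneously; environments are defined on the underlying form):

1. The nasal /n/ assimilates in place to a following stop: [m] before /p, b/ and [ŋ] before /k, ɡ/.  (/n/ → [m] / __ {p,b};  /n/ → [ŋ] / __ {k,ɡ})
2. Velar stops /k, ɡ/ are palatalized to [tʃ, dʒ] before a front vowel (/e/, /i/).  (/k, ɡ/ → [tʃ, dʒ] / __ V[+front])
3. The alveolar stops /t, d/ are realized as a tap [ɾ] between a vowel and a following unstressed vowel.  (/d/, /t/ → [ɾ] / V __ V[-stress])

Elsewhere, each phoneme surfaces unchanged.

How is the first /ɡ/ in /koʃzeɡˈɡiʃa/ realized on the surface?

/ɡ/ (between /e/ and /ɡ/): rule 2 targets it, but not before a front vowel → unchanged [ɡ].

[ɡ]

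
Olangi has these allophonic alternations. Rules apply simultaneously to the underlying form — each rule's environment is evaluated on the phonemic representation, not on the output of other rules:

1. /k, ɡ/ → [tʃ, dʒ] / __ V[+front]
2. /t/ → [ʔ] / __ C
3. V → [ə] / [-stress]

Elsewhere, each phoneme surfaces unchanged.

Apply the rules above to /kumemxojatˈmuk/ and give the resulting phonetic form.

[kəməmxəjəʔˈmuk]

/k/ — word-initial; rule 1 does not apply here → [k].
Rule 3 applies to /u/ (between /k/ and /m/: in an unstressed syllable) → [ə].
Rule 3 applies to /e/ (between /m/ and /m/: in an unstressed syllable) → [ə].
Rule 3 applies to /o/ (between /x/ and /j/: in an unstressed syllable) → [ə].
/a/ (between /j/ and /t/) occurs in an unstressed syllable → [ə] by rule 3.
Rule 2 applies to /t/ (between /a/ and /m/: immediately before a consonant) → [ʔ].
/u/ (between /m/ and /k/): rule 3 targets it, but not in an unstressed syllable → unchanged [u].
/k/ — word-final; rule 1 does not apply here → [k].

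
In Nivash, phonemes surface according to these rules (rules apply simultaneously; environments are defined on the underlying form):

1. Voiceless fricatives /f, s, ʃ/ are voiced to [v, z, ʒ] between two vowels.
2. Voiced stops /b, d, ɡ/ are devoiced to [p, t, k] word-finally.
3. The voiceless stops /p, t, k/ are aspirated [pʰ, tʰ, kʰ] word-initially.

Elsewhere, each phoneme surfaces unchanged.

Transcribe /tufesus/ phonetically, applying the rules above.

[tʰuvezus]

Rule 3 applies to /t/ (word-initial: word-initially) → [tʰ].
Rule 1 applies to /f/ (between /u/ and /e/: between two vowels) → [v].
/s/ (between /e/ and /u/) occurs between two vowels → [z] by rule 1.
/s/ (word-final) fails the environment for rule 1, so it stays [s].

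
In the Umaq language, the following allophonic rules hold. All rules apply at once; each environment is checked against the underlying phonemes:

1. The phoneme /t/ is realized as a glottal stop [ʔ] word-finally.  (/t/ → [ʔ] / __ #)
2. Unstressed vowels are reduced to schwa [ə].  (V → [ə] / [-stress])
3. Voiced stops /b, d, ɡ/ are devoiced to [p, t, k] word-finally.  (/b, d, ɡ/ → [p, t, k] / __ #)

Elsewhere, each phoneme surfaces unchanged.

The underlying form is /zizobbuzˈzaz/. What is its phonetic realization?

[zəzəbbəzˈzaz]

/z/ stays [z].
/i/ meets the environment for rule 2 (in an unstressed syllable) → [ə].
/z/ (between /i/ and /o/) is unaffected → [z].
/o/ meets the environment for rule 2 (in an unstressed syllable) → [ə].
/b/ — between /o/ and /b/; rule 3 does not apply here → [b].
/b/ (between /b/ and /u/): rule 3 targets it, but not word-finally → unchanged [b].
Rule 2 applies to /u/ (between /b/ and /z/: in an unstressed syllable) → [ə].
/z/ (between /u/ and /z/) is unaffected → [z].
/z/ (between /z/ and /a/): no rule targets it → [z].
/a/ (between /z/ and /z/) is in the target of rule 2 but the environment (in an unstressed syllable) is not met → [a].
/z/ (word-final) is unaffected → [z].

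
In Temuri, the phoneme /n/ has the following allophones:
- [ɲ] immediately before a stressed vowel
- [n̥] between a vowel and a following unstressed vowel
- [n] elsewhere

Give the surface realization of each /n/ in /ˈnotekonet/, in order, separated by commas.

[ɲ], [n̥]

Occurrence 1 (position 1): immediately before a stressed vowel → [ɲ].
Occurrence 2 (position 7): between a vowel and a following unstressed vowel → [n̥].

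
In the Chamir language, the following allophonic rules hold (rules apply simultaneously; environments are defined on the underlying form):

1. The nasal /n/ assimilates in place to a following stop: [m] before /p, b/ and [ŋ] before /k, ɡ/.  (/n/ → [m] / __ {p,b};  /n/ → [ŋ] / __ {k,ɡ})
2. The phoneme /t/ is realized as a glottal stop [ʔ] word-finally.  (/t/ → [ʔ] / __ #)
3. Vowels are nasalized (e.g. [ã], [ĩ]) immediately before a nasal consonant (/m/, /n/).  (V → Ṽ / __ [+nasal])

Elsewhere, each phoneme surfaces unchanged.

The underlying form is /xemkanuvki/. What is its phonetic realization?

/e/ (between /x/ and /m/): before a nasal consonant, so rule 3 applies → [ẽ].
/a/ — between /k/ and /n/, before a nasal consonant — surfaces as [ã] (rule 3).
/n/ (between /a/ and /u/) fails the environment for rule 1, so it stays [n].
/u/ (between /n/ and /v/) is in the target of rule 3 but the environment (before a nasal consonant) is not met → [u].
/i/ — word-final; rule 3 does not apply here → [i].

[xẽmkãnuvki]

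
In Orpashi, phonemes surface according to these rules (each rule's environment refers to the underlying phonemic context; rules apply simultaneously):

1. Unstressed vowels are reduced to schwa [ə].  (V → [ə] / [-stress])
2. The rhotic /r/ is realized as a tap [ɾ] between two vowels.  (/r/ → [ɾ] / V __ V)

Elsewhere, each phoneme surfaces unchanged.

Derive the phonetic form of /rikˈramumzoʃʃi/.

[rəkˈraməmzəʃʃə]

/r/ — word-initial; rule 2 does not apply here → [r].
/i/ meets the environment for rule 1 (in an unstressed syllable) → [ə].
/k/ stays [k].
/r/ (between /k/ and /a/): rule 2 targets it, but not between two vowels → unchanged [r].
/a/ (between /r/ and /m/) fails the environment for rule 1, so it stays [a].
/m/ (between /a/ and /u/) is unaffected → [m].
/u/ (between /m/ and /m/): in an unstressed syllable, so rule 1 applies → [ə].
/m/ (between /u/ and /z/): no rule targets it → [m].
/z/ — not in any rule's target class → [z].
/o/ (between /z/ and /ʃ/) occurs in an unstressed syllable → [ə] by rule 1.
/ʃ/ (between /o/ and /ʃ/): no rule targets it → [ʃ].
/ʃ/ (between /ʃ/ and /i/) is unaffected → [ʃ].
/i/ meets the environment for rule 1 (in an unstressed syllable) → [ə].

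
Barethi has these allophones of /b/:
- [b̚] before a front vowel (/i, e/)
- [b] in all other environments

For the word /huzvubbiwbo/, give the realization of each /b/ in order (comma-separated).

[b], [b̚], [b]

Occurrence 1 (position 6): no conditioning environment matches → elsewhere allophone [b].
Occurrence 2 (position 7): before a front vowel (/i, e/) → [b̚].
Occurrence 3 (position 10): no conditioning environment matches → elsewhere allophone [b].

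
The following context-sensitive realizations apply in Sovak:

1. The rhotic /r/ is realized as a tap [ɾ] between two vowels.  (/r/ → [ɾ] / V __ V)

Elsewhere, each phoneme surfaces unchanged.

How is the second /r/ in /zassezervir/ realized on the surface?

/r/ — word-final; rule 1 does not apply here → [r].

[r]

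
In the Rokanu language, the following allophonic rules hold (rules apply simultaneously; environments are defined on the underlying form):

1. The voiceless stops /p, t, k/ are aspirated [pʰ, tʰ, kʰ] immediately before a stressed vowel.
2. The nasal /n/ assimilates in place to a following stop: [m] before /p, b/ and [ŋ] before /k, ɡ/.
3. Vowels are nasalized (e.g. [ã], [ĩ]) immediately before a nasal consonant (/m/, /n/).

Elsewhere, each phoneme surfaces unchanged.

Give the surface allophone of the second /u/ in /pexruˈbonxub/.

[u]

/u/ — between /x/ and /b/; rule 3 does not apply here → [u].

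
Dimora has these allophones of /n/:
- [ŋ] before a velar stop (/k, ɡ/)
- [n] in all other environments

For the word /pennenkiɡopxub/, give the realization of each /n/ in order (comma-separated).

Occurrence 1 (position 3): no conditioning environment matches → elsewhere allophone [n].
Occurrence 2 (position 4): no conditioning environment matches → elsewhere allophone [n].
Occurrence 3 (position 6): before a velar stop → [ŋ].

[n], [n], [ŋ]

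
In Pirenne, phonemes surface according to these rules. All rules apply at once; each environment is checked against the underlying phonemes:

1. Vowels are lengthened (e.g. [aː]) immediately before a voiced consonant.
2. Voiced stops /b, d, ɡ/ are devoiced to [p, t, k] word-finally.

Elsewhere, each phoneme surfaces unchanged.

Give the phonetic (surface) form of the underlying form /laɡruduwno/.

/l/ (word-initial) is unaffected → [l].
/a/ — between /l/ and /ɡ/, before a voiced consonant — surfaces as [aː] (rule 1).
/ɡ/ (between /a/ and /r/) is in the target of rule 2 but the environment (word-finally) is not met → [ɡ].
/r/ (between /ɡ/ and /u/): no rule targets it → [r].
Rule 1 applies to /u/ (between /r/ and /d/: before a voiced consonant) → [uː].
/d/ — between /u/ and /u/; rule 2 does not apply here → [d].
Rule 1 applies to /u/ (between /d/ and /w/: before a voiced consonant) → [uː].
/w/ (between /u/ and /n/) is unaffected → [w].
/n/ — not in any rule's target class → [n].
/o/ (word-final) is in the target of rule 1 but the environment (before a voiced consonant) is not met → [o].

[laːɡruːduːwno]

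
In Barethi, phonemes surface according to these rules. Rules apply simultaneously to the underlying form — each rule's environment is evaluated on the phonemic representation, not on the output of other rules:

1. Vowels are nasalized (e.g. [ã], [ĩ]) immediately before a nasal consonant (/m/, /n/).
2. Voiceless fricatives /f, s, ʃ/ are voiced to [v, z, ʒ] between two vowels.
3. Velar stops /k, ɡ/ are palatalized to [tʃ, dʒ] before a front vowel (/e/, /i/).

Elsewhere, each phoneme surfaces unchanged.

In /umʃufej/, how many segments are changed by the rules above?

2

Segments that undergo a rule: /u/ → [ũ] (rule 1); /f/ → [v] (rule 2).
All other segments surface unchanged.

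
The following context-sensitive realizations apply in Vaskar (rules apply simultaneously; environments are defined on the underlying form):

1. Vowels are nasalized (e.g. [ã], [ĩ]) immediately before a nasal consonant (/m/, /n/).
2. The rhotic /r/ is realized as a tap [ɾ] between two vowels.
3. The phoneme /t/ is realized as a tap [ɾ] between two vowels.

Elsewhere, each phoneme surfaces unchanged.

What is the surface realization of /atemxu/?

/a/ (word-initial) is in the target of rule 1 but the environment (before a nasal consonant) is not met → [a].
Rule 3 applies to /t/ (between /a/ and /e/: between two vowels) → [ɾ].
/e/ meets the environment for rule 1 (before a nasal consonant) → [ẽ].
/u/ (word-final) is in the target of rule 1 but the environment (before a nasal consonant) is not met → [u].

[aɾẽmxu]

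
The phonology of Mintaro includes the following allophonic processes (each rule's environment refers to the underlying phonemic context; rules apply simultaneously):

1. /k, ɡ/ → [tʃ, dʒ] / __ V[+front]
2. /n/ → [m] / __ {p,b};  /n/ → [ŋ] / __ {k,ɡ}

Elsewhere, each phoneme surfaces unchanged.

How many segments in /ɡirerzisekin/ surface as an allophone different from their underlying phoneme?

Segments that undergo a rule: /ɡ/ → [dʒ] (rule 1); /k/ → [tʃ] (rule 1).
All other segments surface unchanged.

2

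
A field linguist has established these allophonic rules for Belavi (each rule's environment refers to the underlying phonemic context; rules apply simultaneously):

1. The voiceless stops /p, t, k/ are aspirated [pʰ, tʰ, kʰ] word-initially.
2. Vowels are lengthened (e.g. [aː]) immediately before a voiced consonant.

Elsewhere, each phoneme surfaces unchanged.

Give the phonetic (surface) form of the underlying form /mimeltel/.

/i/ — between /m/ and /m/, before a voiced consonant — surfaces as [iː] (rule 2).
/e/ — between /m/ and /l/, before a voiced consonant — surfaces as [eː] (rule 2).
/t/ (between /l/ and /e/) fails the environment for rule 1, so it stays [t].
/e/ — between /t/ and /l/, before a voiced consonant — surfaces as [eː] (rule 2).

[miːmeːlteːl]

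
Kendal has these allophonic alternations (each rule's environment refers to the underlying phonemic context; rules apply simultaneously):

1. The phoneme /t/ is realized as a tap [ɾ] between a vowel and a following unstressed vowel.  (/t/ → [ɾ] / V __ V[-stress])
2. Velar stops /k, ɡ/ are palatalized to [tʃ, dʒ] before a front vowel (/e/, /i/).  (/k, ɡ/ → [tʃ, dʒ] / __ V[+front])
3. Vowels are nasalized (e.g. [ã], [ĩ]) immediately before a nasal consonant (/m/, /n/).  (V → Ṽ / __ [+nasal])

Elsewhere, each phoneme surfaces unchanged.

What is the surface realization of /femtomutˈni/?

/f/ — not in any rule's target class → [f].
/e/ — between /f/ and /m/, before a nasal consonant — surfaces as [ẽ] (rule 3).
/m/ (between /e/ and /t/) is unaffected → [m].
/t/ (between /m/ and /o/) is in the target of rule 1 but the environment (between a vowel and a following unstressed vowel) is not met → [t].
/o/ (between /t/ and /m/) occurs before a nasal consonant → [õ] by rule 3.
/m/ (between /o/ and /u/): no rule targets it → [m].
/u/ (between /m/ and /t/) is in the target of rule 3 but the environment (before a nasal consonant) is not met → [u].
/t/ (between /u/ and /n/): rule 1 targets it, but not between a vowel and a following unstressed vowel → unchanged [t].
/n/ — not in any rule's target class → [n].
/i/ — word-final; rule 3 does not apply here → [i].

[fẽmtõmutˈni]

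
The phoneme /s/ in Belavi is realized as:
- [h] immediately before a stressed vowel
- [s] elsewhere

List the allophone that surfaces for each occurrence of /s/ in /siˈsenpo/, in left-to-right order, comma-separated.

[s], [h]

Occurrence 1 (position 1): no conditioning environment matches → elsewhere allophone [s].
Occurrence 2 (position 3): immediately before a stressed vowel → [h].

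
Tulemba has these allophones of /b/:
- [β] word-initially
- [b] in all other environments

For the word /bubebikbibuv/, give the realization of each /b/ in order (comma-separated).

Occurrence 1 (position 1): word-initially → [β].
Occurrence 2 (position 3): no conditioning environment matches → elsewhere allophone [b].
Occurrence 3 (position 5): no conditioning environment matches → elsewhere allophone [b].
Occurrence 4 (position 8): no conditioning environment matches → elsewhere allophone [b].
Occurrence 5 (position 10): no conditioning environment matches → elsewhere allophone [b].

[β], [b], [b], [b], [b]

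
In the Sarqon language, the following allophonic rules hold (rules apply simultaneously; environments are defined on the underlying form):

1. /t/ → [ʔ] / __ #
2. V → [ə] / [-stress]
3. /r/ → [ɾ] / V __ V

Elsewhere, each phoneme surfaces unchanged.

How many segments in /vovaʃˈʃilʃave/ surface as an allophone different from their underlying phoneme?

4

Segments that undergo a rule: /o/ → [ə] (rule 2); /a/ → [ə] (rule 2); /a/ → [ə] (rule 2); /e/ → [ə] (rule 2).
All other segments surface unchanged.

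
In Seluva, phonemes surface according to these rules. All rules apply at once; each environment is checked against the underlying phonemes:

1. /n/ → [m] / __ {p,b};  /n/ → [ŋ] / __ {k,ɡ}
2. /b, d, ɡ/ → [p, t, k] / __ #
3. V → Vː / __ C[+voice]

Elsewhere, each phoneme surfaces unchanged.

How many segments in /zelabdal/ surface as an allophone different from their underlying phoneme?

Segments that undergo a rule: /e/ → [eː] (rule 3); /a/ → [aː] (rule 3); /a/ → [aː] (rule 3).
All other segments surface unchanged.

3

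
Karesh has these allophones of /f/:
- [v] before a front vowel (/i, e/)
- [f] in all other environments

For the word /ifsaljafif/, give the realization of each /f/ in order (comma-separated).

Occurrence 1 (position 2): no conditioning environment matches → elsewhere allophone [f].
Occurrence 2 (position 8): before a front vowel (/i, e/) → [v].
Occurrence 3 (position 10): no conditioning environment matches → elsewhere allophone [f].

[f], [v], [f]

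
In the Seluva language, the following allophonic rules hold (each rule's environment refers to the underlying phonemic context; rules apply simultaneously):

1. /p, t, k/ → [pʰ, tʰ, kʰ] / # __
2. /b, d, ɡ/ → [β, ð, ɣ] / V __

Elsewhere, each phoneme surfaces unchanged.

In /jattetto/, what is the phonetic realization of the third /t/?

[t]

/t/ (between /e/ and /t/) fails the environment for rule 1, so it stays [t].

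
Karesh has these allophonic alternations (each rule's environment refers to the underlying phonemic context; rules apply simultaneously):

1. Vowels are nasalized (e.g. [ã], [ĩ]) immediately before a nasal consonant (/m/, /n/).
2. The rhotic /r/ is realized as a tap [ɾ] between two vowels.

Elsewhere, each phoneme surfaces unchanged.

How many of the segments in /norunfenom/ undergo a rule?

Segments that undergo a rule: /r/ → [ɾ] (rule 2); /u/ → [ũ] (rule 1); /e/ → [ẽ] (rule 1); /o/ → [õ] (rule 1).
All other segments surface unchanged.

4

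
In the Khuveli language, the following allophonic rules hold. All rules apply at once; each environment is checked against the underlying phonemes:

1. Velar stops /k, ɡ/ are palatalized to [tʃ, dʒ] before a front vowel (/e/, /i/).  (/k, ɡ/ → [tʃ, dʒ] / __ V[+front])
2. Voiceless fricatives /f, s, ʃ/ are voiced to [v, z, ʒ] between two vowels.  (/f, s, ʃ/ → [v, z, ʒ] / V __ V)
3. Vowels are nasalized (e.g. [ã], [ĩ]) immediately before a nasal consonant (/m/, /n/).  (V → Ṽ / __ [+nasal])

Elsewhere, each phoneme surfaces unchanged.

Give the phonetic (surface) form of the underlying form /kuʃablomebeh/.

[kuʒablõmebeh]

/k/ (word-initial) is in the target of rule 1 but the environment (before a front vowel) is not met → [k].
/u/ — between /k/ and /ʃ/; rule 3 does not apply here → [u].
/ʃ/ (between /u/ and /a/) occurs between two vowels → [ʒ] by rule 2.
/a/ (between /ʃ/ and /b/) is in the target of rule 3 but the environment (before a nasal consonant) is not met → [a].
/b/ (between /a/ and /l/) is unaffected → [b].
/l/ (between /b/ and /o/): no rule targets it → [l].
/o/ (between /l/ and /m/): before a nasal consonant, so rule 3 applies → [õ].
/m/ stays [m].
/e/ (between /m/ and /b/) fails the environment for rule 3, so it stays [e].
/b/ — not in any rule's target class → [b].
/e/ — between /b/ and /h/; rule 3 does not apply here → [e].
/h/ — not in any rule's target class → [h].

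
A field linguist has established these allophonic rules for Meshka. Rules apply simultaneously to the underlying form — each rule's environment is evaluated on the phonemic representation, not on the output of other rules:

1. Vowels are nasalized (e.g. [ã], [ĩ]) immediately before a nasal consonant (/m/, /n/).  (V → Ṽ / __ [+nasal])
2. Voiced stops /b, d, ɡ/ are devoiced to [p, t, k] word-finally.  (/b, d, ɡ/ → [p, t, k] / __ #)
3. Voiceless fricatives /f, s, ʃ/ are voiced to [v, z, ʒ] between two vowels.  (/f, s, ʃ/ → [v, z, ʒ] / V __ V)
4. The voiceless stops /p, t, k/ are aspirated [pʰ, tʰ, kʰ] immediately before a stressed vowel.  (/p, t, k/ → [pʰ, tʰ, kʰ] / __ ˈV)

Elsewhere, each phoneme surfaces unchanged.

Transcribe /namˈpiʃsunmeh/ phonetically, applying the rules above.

[nãmˈpʰiʃsũnmeh]

/n/ stays [n].
/a/ (between /n/ and /m/): before a nasal consonant, so rule 1 applies → [ã].
/m/ (between /a/ and /p/): no rule targets it → [m].
/p/ — between /m/ and /i/, immediately before a stressed vowel — surfaces as [pʰ] (rule 4).
/i/ (between /p/ and /ʃ/) fails the environment for rule 1, so it stays [i].
/ʃ/ (between /i/ and /s/): rule 3 targets it, but not between two vowels → unchanged [ʃ].
/s/ (between /ʃ/ and /u/): rule 3 targets it, but not between two vowels → unchanged [s].
/u/ meets the environment for rule 1 (before a nasal consonant) → [ũ].
/n/ (between /u/ and /m/): no rule targets it → [n].
/m/ (between /n/ and /e/): no rule targets it → [m].
/e/ (between /m/ and /h/) fails the environment for rule 1, so it stays [e].
/h/ stays [h].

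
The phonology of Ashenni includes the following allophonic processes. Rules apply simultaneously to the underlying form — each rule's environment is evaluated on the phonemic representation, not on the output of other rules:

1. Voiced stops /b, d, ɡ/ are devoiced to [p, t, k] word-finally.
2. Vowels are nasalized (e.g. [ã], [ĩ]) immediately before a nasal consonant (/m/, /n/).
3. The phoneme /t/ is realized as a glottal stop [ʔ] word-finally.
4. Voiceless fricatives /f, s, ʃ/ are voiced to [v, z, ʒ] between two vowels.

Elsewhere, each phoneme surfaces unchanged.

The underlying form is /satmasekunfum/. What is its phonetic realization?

[satmazekũnfũm]

/s/ (word-initial): rule 4 targets it, but not between two vowels → unchanged [s].
/a/ — between /s/ and /t/; rule 2 does not apply here → [a].
/t/ — between /a/ and /m/; rule 3 does not apply here → [t].
/m/ — not in any rule's target class → [m].
/a/ (between /m/ and /s/) fails the environment for rule 2, so it stays [a].
/s/ (between /a/ and /e/): between two vowels, so rule 4 applies → [z].
/e/ (between /s/ and /k/) is in the target of rule 2 but the environment (before a nasal consonant) is not met → [e].
/k/ (between /e/ and /u/) is unaffected → [k].
/u/ (between /k/ and /n/) occurs before a nasal consonant → [ũ] by rule 2.
/n/ (between /u/ and /f/) is unaffected → [n].
/f/ (between /n/ and /u/) fails the environment for rule 4, so it stays [f].
/u/ (between /f/ and /m/) occurs before a nasal consonant → [ũ] by rule 2.
/m/ (word-final): no rule targets it → [m].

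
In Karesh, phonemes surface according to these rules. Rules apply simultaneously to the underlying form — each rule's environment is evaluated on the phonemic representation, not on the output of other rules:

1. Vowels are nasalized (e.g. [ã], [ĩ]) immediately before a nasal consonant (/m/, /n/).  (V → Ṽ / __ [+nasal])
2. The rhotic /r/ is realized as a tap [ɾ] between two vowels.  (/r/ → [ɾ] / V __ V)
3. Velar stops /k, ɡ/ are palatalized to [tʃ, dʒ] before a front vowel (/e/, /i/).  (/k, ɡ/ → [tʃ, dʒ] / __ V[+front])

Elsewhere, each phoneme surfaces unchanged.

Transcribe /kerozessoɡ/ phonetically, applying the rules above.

/k/ meets the environment for rule 3 (before a front vowel) → [tʃ].
/e/ — between /k/ and /r/; rule 1 does not apply here → [e].
/r/ (between /e/ and /o/): between two vowels, so rule 2 applies → [ɾ].
/o/ (between /r/ and /z/) fails the environment for rule 1, so it stays [o].
/z/ (between /o/ and /e/): no rule targets it → [z].
/e/ (between /z/ and /s/) is in the target of rule 1 but the environment (before a nasal consonant) is not met → [e].
/s/ stays [s].
/s/ — not in any rule's target class → [s].
/o/ — between /s/ and /ɡ/; rule 1 does not apply here → [o].
/ɡ/ (word-final): rule 3 targets it, but not before a front vowel → unchanged [ɡ].

[tʃeɾozessoɡ]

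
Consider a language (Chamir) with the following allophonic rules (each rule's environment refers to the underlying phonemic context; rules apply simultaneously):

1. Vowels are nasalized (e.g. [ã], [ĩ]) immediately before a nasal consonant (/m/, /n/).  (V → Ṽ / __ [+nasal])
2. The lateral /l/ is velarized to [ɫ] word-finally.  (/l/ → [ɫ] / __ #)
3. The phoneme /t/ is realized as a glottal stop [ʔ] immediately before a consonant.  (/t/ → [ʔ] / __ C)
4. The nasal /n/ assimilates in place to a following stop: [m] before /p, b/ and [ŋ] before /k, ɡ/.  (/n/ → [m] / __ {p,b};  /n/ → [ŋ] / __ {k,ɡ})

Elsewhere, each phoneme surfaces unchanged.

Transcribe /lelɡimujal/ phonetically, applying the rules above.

/l/ (word-initial): rule 2 targets it, but not word-finally → unchanged [l].
/e/ — between /l/ and /l/; rule 1 does not apply here → [e].
/l/ (between /e/ and /ɡ/) fails the environment for rule 2, so it stays [l].
/ɡ/ (between /l/ and /i/) is unaffected → [ɡ].
/i/ — between /ɡ/ and /m/, before a nasal consonant — surfaces as [ĩ] (rule 1).
/m/ (between /i/ and /u/): no rule targets it → [m].
/u/ (between /m/ and /j/): rule 1 targets it, but not before a nasal consonant → unchanged [u].
/j/ stays [j].
/a/ (between /j/ and /l/) is in the target of rule 1 but the environment (before a nasal consonant) is not met → [a].
/l/ (word-final): word-finally, so rule 2 applies → [ɫ].

[lelɡĩmujaɫ]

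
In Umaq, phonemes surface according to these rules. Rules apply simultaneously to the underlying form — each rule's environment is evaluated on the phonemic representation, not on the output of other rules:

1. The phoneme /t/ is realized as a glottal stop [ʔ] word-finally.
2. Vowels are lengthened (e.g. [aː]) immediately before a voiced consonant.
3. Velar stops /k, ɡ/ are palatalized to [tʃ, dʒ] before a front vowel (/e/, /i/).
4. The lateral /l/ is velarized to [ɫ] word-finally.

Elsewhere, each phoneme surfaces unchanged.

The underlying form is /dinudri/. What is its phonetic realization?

/d/ — not in any rule's target class → [d].
/i/ — between /d/ and /n/, before a voiced consonant — surfaces as [iː] (rule 2).
/n/ — not in any rule's target class → [n].
/u/ (between /n/ and /d/) occurs before a voiced consonant → [uː] by rule 2.
/d/ (between /u/ and /r/) is unaffected → [d].
/r/ (between /d/ and /i/): no rule targets it → [r].
/i/ — word-final; rule 2 does not apply here → [i].

[diːnuːdri]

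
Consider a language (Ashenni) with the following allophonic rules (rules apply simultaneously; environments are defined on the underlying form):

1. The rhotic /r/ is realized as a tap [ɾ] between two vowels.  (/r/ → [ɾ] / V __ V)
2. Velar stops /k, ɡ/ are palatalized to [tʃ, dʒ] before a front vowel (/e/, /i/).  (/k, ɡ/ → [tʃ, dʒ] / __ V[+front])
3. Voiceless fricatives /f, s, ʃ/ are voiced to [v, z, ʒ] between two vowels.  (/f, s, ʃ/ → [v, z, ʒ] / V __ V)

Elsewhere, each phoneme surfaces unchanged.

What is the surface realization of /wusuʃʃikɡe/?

/w/ stays [w].
/u/ (between /w/ and /s/): no rule targets it → [u].
/s/ — between /u/ and /u/, between two vowels — surfaces as [z] (rule 3).
/u/ (between /s/ and /ʃ/) is unaffected → [u].
/ʃ/ (between /u/ and /ʃ/) fails the environment for rule 3, so it stays [ʃ].
/ʃ/ — between /ʃ/ and /i/; rule 3 does not apply here → [ʃ].
/i/ (between /ʃ/ and /k/) is unaffected → [i].
/k/ (between /i/ and /ɡ/) is in the target of rule 2 but the environment (before a front vowel) is not met → [k].
/ɡ/ (between /k/ and /e/): before a front vowel, so rule 2 applies → [dʒ].
/e/ (word-final): no rule targets it → [e].

[wuzuʃʃikdʒe]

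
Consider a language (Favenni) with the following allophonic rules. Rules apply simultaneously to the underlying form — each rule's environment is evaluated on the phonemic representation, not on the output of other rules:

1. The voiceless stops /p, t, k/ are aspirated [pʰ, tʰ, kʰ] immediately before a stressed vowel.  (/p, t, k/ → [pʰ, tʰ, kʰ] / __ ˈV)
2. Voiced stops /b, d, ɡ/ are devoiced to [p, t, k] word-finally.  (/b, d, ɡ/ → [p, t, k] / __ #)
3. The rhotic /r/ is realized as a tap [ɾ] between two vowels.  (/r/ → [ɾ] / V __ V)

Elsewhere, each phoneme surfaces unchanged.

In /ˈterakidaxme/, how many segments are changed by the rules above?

Segments that undergo a rule: /t/ → [tʰ] (rule 1); /r/ → [ɾ] (rule 3).
All other segments surface unchanged.

2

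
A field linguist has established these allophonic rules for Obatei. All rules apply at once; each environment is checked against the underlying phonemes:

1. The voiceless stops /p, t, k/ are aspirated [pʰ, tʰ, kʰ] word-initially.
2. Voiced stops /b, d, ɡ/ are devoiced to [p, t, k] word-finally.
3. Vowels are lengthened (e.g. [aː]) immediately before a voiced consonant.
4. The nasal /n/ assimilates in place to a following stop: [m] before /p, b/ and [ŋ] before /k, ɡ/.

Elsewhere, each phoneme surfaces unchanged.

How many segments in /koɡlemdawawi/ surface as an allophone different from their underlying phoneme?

Segments that undergo a rule: /k/ → [kʰ] (rule 1); /o/ → [oː] (rule 3); /e/ → [eː] (rule 3); /a/ → [aː] (rule 3); /a/ → [aː] (rule 3).
All other segments surface unchanged.

5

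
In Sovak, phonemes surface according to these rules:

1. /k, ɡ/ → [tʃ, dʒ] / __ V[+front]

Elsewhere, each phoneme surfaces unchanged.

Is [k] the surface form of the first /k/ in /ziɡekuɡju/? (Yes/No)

Yes

/k/ (between /e/ and /u/) is in the target of rule 1 but the environment (before a front vowel) is not met → [k].
The actual realization is [k], which matches [k].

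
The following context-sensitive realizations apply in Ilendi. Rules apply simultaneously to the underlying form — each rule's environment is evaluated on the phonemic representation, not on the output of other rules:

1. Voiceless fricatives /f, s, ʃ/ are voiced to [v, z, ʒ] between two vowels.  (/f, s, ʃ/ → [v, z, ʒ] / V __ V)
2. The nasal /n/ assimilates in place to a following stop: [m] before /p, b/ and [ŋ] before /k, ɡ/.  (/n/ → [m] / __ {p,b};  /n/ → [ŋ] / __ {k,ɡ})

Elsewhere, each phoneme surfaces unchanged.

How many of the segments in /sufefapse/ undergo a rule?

Segments that undergo a rule: /f/ → [v] (rule 1); /f/ → [v] (rule 1).
All other segments surface unchanged.

2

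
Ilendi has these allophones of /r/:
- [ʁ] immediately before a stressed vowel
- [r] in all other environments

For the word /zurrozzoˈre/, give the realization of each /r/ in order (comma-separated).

[r], [r], [ʁ]

Occurrence 1 (position 3): no conditioning environment matches → elsewhere allophone [r].
Occurrence 2 (position 4): no conditioning environment matches → elsewhere allophone [r].
Occurrence 3 (position 9): immediately before a stressed vowel → [ʁ].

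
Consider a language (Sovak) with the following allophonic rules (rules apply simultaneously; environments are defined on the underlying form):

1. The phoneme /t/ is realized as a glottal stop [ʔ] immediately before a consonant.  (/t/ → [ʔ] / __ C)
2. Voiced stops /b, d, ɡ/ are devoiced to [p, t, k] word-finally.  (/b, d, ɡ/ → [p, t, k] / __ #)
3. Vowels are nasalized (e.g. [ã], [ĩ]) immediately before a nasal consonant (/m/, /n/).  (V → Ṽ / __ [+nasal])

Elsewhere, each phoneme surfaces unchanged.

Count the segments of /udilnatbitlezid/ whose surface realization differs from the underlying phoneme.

3

Segments that undergo a rule: /t/ → [ʔ] (rule 1); /t/ → [ʔ] (rule 1); /d/ → [t] (rule 2).
All other segments surface unchanged.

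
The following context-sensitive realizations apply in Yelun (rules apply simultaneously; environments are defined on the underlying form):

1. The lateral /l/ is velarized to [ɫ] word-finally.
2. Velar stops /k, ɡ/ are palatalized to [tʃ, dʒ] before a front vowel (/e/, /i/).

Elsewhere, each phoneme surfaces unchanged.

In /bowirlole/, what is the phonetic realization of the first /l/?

[l]

/l/ (between /r/ and /o/): rule 1 targets it, but not word-finally → unchanged [l].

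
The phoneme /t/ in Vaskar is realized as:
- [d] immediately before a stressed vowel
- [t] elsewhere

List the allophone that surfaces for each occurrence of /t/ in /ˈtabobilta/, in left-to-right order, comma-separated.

Occurrence 1 (position 1): immediately before a stressed vowel → [d].
Occurrence 2 (position 8): no conditioning environment matches → elsewhere allophone [t].

[d], [t]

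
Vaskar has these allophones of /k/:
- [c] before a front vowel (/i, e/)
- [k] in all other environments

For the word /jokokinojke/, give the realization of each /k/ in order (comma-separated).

Occurrence 1 (position 3): no conditioning environment matches → elsewhere allophone [k].
Occurrence 2 (position 5): before a front vowel → [c].
Occurrence 3 (position 10): before a front vowel → [c].

[k], [c], [c]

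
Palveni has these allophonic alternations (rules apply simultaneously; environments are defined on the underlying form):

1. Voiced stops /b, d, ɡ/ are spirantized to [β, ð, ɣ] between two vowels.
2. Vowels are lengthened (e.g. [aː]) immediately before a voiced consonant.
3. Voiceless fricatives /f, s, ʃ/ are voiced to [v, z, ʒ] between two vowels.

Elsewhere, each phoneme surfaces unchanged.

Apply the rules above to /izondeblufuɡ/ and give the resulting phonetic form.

/i/ meets the environment for rule 2 (before a voiced consonant) → [iː].
/z/ stays [z].
/o/ (between /z/ and /n/): before a voiced consonant, so rule 2 applies → [oː].
/n/ (between /o/ and /d/) is unaffected → [n].
/d/ (between /n/ and /e/): rule 1 targets it, but not between two vowels → unchanged [d].
Rule 2 applies to /e/ (between /d/ and /b/: before a voiced consonant) → [eː].
/b/ (between /e/ and /l/) fails the environment for rule 1, so it stays [b].
/l/ stays [l].
/u/ (between /l/ and /f/) fails the environment for rule 2, so it stays [u].
/f/ — between /u/ and /u/, between two vowels — surfaces as [v] (rule 3).
/u/ (between /f/ and /ɡ/) occurs before a voiced consonant → [uː] by rule 2.
/ɡ/ (word-final) fails the environment for rule 1, so it stays [ɡ].

[iːzoːndeːbluvuːɡ]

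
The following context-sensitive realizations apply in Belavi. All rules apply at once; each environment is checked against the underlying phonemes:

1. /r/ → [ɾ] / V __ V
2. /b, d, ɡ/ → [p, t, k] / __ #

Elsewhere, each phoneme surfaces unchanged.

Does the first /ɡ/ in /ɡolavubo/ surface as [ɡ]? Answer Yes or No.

/ɡ/ (word-initial) is in the target of rule 2 but the environment (word-finally) is not met → [ɡ].
The actual realization is [ɡ], which matches [ɡ].

Yes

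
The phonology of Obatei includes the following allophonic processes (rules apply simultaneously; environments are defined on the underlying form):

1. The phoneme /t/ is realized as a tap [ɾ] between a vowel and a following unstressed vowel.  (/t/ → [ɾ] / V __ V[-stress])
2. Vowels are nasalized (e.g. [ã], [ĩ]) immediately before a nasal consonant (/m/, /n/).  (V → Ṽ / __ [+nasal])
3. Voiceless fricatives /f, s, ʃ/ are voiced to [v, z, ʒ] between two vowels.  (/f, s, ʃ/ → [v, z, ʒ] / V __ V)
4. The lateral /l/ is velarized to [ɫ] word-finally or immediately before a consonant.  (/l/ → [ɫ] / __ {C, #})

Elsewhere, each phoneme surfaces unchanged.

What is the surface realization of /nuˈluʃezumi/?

[nuˈluʒezũmi]

/u/ (between /n/ and /l/) is in the target of rule 2 but the environment (before a nasal consonant) is not met → [u].
/l/ (between /u/ and /u/) fails the environment for rule 4, so it stays [l].
/u/ — between /l/ and /ʃ/; rule 2 does not apply here → [u].
/ʃ/ meets the environment for rule 3 (between two vowels) → [ʒ].
/e/ (between /ʃ/ and /z/) is in the target of rule 2 but the environment (before a nasal consonant) is not met → [e].
/u/ — between /z/ and /m/, before a nasal consonant — surfaces as [ũ] (rule 2).
/i/ (word-final) fails the environment for rule 2, so it stays [i].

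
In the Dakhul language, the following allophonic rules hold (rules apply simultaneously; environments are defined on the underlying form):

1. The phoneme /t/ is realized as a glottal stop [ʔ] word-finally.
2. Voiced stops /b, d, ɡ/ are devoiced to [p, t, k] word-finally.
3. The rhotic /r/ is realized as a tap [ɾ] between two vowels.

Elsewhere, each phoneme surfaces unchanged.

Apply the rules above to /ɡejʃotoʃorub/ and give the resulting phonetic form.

[ɡejʃotoʃoɾup]

/ɡ/ — word-initial; rule 2 does not apply here → [ɡ].
/t/ (between /o/ and /o/) is in the target of rule 1 but the environment (word-finally) is not met → [t].
/r/ — between /o/ and /u/, between two vowels — surfaces as [ɾ] (rule 3).
Rule 2 applies to /b/ (word-final: word-finally) → [p].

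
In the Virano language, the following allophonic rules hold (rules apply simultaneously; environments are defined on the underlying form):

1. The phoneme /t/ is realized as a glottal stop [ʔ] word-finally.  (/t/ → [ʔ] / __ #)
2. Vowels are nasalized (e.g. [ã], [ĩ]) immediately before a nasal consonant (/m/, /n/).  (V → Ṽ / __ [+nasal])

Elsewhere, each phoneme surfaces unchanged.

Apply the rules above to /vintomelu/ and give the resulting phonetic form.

/v/ stays [v].
Rule 2 applies to /i/ (between /v/ and /n/: before a nasal consonant) → [ĩ].
/n/ stays [n].
/t/ (between /n/ and /o/) is in the target of rule 1 but the environment (word-finally) is not met → [t].
/o/ meets the environment for rule 2 (before a nasal consonant) → [õ].
/m/ (between /o/ and /e/): no rule targets it → [m].
/e/ — between /m/ and /l/; rule 2 does not apply here → [e].
/l/ stays [l].
/u/ (word-final): rule 2 targets it, but not before a nasal consonant → unchanged [u].

[vĩntõmelu]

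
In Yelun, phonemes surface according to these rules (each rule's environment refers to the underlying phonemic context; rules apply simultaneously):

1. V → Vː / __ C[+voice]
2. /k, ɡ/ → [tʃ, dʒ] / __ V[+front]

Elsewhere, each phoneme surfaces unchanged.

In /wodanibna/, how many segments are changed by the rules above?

3

Segments that undergo a rule: /o/ → [oː] (rule 1); /a/ → [aː] (rule 1); /i/ → [iː] (rule 1).
All other segments surface unchanged.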